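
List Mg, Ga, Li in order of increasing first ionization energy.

Li < Ga < Mg

First ionization energy rises across a period (greater Z_eff holds electrons more tightly) and falls down a group (valence electrons are farther from the nucleus).
These sit on a diagonal, where the across-period and down-group effects partly cancel.
Ga > Li: period and group pull opposite ways; the across-period shift dominates (579 vs 520 kJ/mol).
Mg > Ga: the two effects oppose for this pair; the down-group effect wins (738 vs 579 kJ/mol).
For reference (kJ/mol): Li 520, Mg 738, Ga 579.
So from lowest to highest: Li < Ga < Mg.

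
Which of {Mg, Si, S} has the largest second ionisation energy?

The second ionization energy removes an electron from the +1 ion. For each element: Mg⁺ still has 1 valence electron; Si⁺ still has 3 valence electrons; S⁺ still has 5 valence electrons.
All are still removing valence electrons, so compare the +1 ions as you would atoms: IE_2 generally rises across a period (higher Z_eff) and falls down a group (larger shell), subject to the usual subshell exceptions.
Valence configurations: Mg⁺ [Ne]3s¹, Si⁺ [Ne]3s²3p¹, S⁺ [Ne]3s²3p³.
Tabulated IE_2 (kJ/mol): Mg 1451, Si 1577, S 2252.
Hence IE_2: Mg < Si < S.

S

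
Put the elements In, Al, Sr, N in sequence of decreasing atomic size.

Sr, In, Al, N

Across a period the added protons contract the valence shell; down a group each new principal shell makes the atom larger.
Here both period and group differ, so the two effects have to be weighed against each other.
Al > N: relative to N, both the across-period and down-group shifts push Al's atomic radius up.
In > Al: they share group 13; the group trend gives In the larger value.
Sr > In: both are in period 5; the period trend gives Sr the larger value.
For reference (pm): N 71, Al 126, Sr 185, In 142.
So from largest to smallest: Sr > In > Al > N.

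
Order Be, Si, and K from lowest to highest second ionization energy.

Si < Be < K

Consider each +1 ion: Be⁺ still has 1 valence electron; Si⁺ still has 3 valence electrons; K⁺ is the bare [Ar] core.
Breaking into a closed-shell core is much more expensive than removing a leftover valence electron — K has the largest IE_2 here.
Valence configurations: Be⁺ [He]2s¹, Si⁺ [Ne]3s²3p¹.
Approximate IE_2 values (kJ/mol): Be 1757, Si 1577, K 3052.
So the second ionization energies run Si < Be < K.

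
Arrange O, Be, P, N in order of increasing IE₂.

Be < P < N < O

After 1 electron has been removed, what remains? O⁺ still has 5 valence electrons; Be⁺ still has 1 valence electron; P⁺ still has 4 valence electrons; N⁺ still has 4 valence electrons.
All are still removing valence electrons, so compare the +1 ions as you would atoms: IE_2 generally rises across a period (higher Z_eff) and falls down a group (larger shell), subject to the usual subshell exceptions.
Valence configurations: O⁺ [He]2s²2p³, Be⁺ [He]2s¹, P⁺ [Ne]3s²3p², N⁺ [He]2s²2p².
The numbers (kJ/mol): O 3388, Be 1757, P 1907, N 2856.
So the second ionization energies run Be < P < N < O.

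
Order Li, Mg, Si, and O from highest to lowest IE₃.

Li > Mg > O > Si

After 2 electrons have been removed, what remains? Li²⁺ is already 1 electron into the core; Mg²⁺ is the bare [Ne] core; Si²⁺ still has 2 valence electrons; O²⁺ still has 4 valence electrons.
Pulling an electron out of a noble-gas core costs far more than removing a remaining valence electron, so Mg and Li sit at the high end of IE_3.
Valence configurations: Si²⁺ [Ne]3s², O²⁺ [He]2s²2p².
Approximate IE_3 values (kJ/mol): Li 11815, Mg 7733, Si 3232, O 5300.
Overall IE_3 order: Si < O < Mg < Li.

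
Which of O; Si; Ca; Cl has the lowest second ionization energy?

After 1 electron has been removed, what remains? O⁺ still has 5 valence electrons; Si⁺ still has 3 valence electrons; Ca⁺ still has 1 valence electron; Cl⁺ still has 6 valence electrons.
All are still removing valence electrons, so compare the +1 ions as you would atoms: IE_2 generally rises across a period (higher Z_eff) and falls down a group (larger shell), subject to the usual subshell exceptions.
Valence configurations: O⁺ [He]2s²2p³, Si⁺ [Ne]3s²3p¹, Ca⁺ [Ar]4s¹, Cl⁺ [Ne]3s²3p⁴.
Tabulated IE_2 (kJ/mol): O 3388, Si 1577, Ca 1145, Cl 2298.
Overall IE_2 order: Ca < Si < Cl < O.

Ca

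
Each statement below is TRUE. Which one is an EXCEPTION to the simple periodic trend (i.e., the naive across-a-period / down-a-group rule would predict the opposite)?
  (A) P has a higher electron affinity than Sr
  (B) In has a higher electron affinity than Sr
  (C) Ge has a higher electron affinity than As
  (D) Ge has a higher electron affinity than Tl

(C)

The general trend: electron affinity increases across a period and decreases down a group.
(A) P (period 3, group 15) vs Sr (period 5, group 2): the stated order agrees with the simple trend.
(B) In (period 5, group 13) vs Sr (period 5, group 2): the stated order agrees with the simple trend.
(C) Ge (period 4, group 14) vs As (period 4, group 15): the stated order contradicts the simple trend.
(D) Ge (period 4, group 14) vs Tl (period 6, group 13): the stated order agrees with the simple trend.
The exception is (C): adding an electron to As's half-filled 4p³ is unfavourable, so Ge (4p²) has the more exothermic EA.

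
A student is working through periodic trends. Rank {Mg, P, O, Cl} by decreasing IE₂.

O, Cl, P, Mg

Consider each +1 ion: Mg⁺ still has 1 valence electron; P⁺ still has 4 valence electrons; O⁺ still has 5 valence electrons; Cl⁺ still has 6 valence electrons.
All are still removing valence electrons, so compare the +1 ions as you would atoms: IE_2 generally rises across a period (higher Z_eff) and falls down a group (larger shell), subject to the usual subshell exceptions.
Valence configurations: Mg⁺ [Ne]3s¹, P⁺ [Ne]3s²3p², O⁺ [He]2s²2p³, Cl⁺ [Ne]3s²3p⁴.
The numbers (kJ/mol): Mg 1451, P 1907, O 3388, Cl 2298.
Overall IE_2 order: Mg < P < Cl < O.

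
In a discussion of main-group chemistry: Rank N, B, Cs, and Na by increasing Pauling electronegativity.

Cs, Na, B, N

EN rises left→right (higher Z_eff, smaller atoms) and falls top→bottom (larger, more shielded atoms).
Neither a single period nor a single group — weigh both effects.
Na > Cs: Na sits above Cs in group 1, so the down-group effect alone puts Na higher.
B > Na: both effects reinforce here, so B is clearly the higher of the two.
N > B: N lies to the right of B in period 2, so the across-period effect alone puts N higher.
For reference (Pauling): B 2.04, N 3.04, Na 0.93, Cs 0.79.
So from lowest to highest: Cs < Na < B < N.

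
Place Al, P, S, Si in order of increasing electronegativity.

Al < Si < P < S

Al is in period 3, group 13; Si is in period 3, group 14; P is in period 3, group 15; S is in period 3, group 16.
EN rises left→right (higher Z_eff, smaller atoms) and falls top→bottom (larger, more shielded atoms).
All lie in period 3, so electronegativity increases left to right.
So from lowest to highest: Al < Si < P < S.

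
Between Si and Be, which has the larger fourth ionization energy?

The fourth ionization energy removes an electron from the +3 ion. For each element: Si³⁺ still has 1 valence electron; Be³⁺ is already 1 electron into the core.
Pulling an electron out of a noble-gas core costs far more than removing a remaining valence electron, so Be sits at the high end of IE_4.
Tabulated IE_4 (kJ/mol): Si 4356, Be 21007.
So the fourth ionization energies run Si < Be.

Be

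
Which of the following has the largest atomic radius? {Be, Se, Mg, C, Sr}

Be is in period 2, group 2; C is in period 2, group 14; Mg is in period 3, group 2; Se is in period 4, group 16; Sr is in period 5, group 2.
Moving right in a period, electrons are added to the same shell under a stronger nuclear pull, so atoms get smaller; moving down, a new shell is opened and atoms get larger.
These span different periods and groups, so the two trends combine.
Be > C: both are in period 2; the period trend gives Be the larger value.
Se > Be: the two effects oppose for this pair; the down-group effect wins (116 vs 102 pm).
Mg > Se: period and group pull opposite ways; the across-period shift dominates (139 vs 116 pm).
Sr > Mg: Sr sits below Mg in group 2, so the down-group effect alone puts Sr larger.
Approximate values (pm): Be 102, C 75, Mg 139, Se 116, Sr 185.
The largest atomic radius among these belongs to Sr.

Sr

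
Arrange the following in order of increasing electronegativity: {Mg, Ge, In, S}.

Mg, In, Ge, S

Mg is in period 3, group 2; S is in period 3, group 16; Ge is in period 4, group 14; In is in period 5, group 13.
Atoms toward the upper right of the periodic table pull bonding electrons most strongly.
Here both period and group differ, so the two effects have to be weighed against each other.
In > Mg: the two effects oppose for this pair; the across-period effect wins (1.78 vs 1.31).
Ge > In: both effects reinforce here, so Ge is clearly the higher of the two.
S > Ge: relative to Ge, both the across-period and down-group shifts push S's electronegativity up.
Tabulated electronegativity (Pauling): Mg 1.31, S 2.58, Ge 2.01, In 1.78.
So from lowest to highest: Mg < In < Ge < S.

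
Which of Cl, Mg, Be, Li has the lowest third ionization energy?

Cl

Consider each +2 ion: Cl²⁺ still has 5 valence electrons; Mg²⁺ is the bare [Ne] core; Be²⁺ is the bare [He] core; Li²⁺ is already 1 electron into the core.
Breaking into a closed-shell core is much more expensive than removing a leftover valence electron — Mg, Li and Be have the largest IE_3 here.
Tabulated IE_3 (kJ/mol): Cl 3822, Mg 7733, Be 14849, Li 11815.
Overall IE_3 order: Cl < Mg < Li < Be.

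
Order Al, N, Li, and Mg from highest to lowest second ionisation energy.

Consider each +1 ion: Al⁺ still has 2 valence electrons; N⁺ still has 4 valence electrons; Li⁺ is the bare [He] core; Mg⁺ still has 1 valence electron.
Breaking into a closed-shell core is much more expensive than removing a leftover valence electron — Li has the largest IE_2 here.
Valence configurations: Al⁺ [Ne]3s², N⁺ [He]2s²2p², Mg⁺ [Ne]3s¹.
Tabulated IE_2 (kJ/mol): Al 1817, N 2856, Li 7298, Mg 1451.
So the second ionization energies run Mg < Al < N < Li.

Li > N > Al > Mg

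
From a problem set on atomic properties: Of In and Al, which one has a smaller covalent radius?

Al

Atomic radius shrinks across a period as nuclear charge pulls the same shell inward, and grows down a group as new shells are added.
All are in group 13, so atomic radius increases down the group.
So Al has the smaller covalent radius (Al < In).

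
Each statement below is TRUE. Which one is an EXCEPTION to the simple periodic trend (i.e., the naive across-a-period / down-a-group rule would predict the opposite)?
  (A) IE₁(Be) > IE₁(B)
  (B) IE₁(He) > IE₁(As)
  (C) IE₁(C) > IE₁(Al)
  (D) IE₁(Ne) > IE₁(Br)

(A)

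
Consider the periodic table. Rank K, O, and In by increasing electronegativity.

K < In < O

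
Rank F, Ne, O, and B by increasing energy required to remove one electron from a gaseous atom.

B is in period 2, group 13; O is in period 2, group 16; F is in period 2, group 17; Ne is in period 2, group 18.
IE₁ increases left→right with effective nuclear charge and decreases top→bottom as the valence shell moves farther out.
All lie in period 2, so first ionization energy increases left to right.
So from lowest to highest: B < O < F < Ne.

B < O < F < Ne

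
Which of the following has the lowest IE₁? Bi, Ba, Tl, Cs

First ionization energy rises across a period (greater Z_eff holds electrons more tightly) and falls down a group (valence electrons are farther from the nucleus).
All lie in period 6, so first ionization energy increases left to right.
The lowest IE₁ among these belongs to Cs.

Cs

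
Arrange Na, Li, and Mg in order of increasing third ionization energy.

Na, Mg, Li

After 2 electrons have been removed, what remains? Na²⁺ is already 1 electron into the core; Li²⁺ is already 1 electron into the core; Mg²⁺ is the bare [Ne] core.
All of these are removing an electron from a noble-gas core or deeper; the smaller core (lower principal quantum number) is held far more tightly, and within a period the higher nuclear charge binds the same core more tightly.
Approximate IE_3 values (kJ/mol): Na 6910, Li 11815, Mg 7733.
So the third ionization energies run Na < Mg < Li.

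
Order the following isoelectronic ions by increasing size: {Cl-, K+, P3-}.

K+ < Cl- < P3-

All of these have 18 electrons, so size is governed by nuclear charge alone: the more protons, the stronger the pull on the same electron cloud, and the smaller the ion.
Nuclear charges: K+ (Z=19), Cl- (Z=17), P3- (Z=15).
Smallest to largest: K+ < Cl- < P3-.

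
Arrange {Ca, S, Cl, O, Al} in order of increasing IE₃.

Al, S, Cl, Ca, O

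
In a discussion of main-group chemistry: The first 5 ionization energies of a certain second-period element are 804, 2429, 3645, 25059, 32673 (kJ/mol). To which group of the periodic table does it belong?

Group 13

Look for the largest jump between consecutive ionization energies: IE4/IE3 ≈ 6.9, far larger than any earlier ratio.
That jump marks the point where a core electron is being removed. So the atom has 3 valence electrons.
A main-group element with 3 valence electrons is in group 13.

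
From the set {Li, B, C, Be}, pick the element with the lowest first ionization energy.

Removing the outermost electron gets harder across a period and easier down a group.
All lie in period 2; the across-period trend (first ionization energy increases left to right) applies, with the exception below.
Note the exception: Be has a higher first ionization energy than B, contrary to the simple trend — removing B's lone 2p electron is easier than breaking Be's filled 2s².
For reference (kJ/mol): Li 520, Be 900, B 801, C 1086.
The lowest first ionization energy among these belongs to Li.

Li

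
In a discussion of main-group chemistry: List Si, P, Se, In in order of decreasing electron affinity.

Se, Si, P, In

Si is in period 3, group 14; P is in period 3, group 15; Se is in period 4, group 16; In is in period 5, group 13.
EA tends to increase across a period and decrease down a group, though the pattern is less regular than for IE or radius.
Here both period and group differ, so the two effects have to be weighed against each other.
P > In: both effects reinforce here, so P is clearly the higher of the two.
Si > P: this pair runs against the simple trend — see the exception note.
Se > Si: period and group pull opposite ways; the across-period shift dominates (195 vs 134 kJ/mol).
Note the exception: Si has a higher electron affinity than P, contrary to the simple trend — adding an electron to P's half-filled 3p³ is unfavourable, so Si (3p²) has the more exothermic EA.
Tabulated electron affinity (kJ/mol): Si 134, P 72, Se 195, In 29.
So from highest to lowest: Se > Si > P > In.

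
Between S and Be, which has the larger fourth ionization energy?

After 3 electrons have been removed, what remains? S³⁺ still has 3 valence electrons; Be³⁺ is already 1 electron into the core.
Core electrons are held far more tightly than valence electrons, so Be tops the IE_4 order.
Approximate IE_4 values (kJ/mol): S 4556, Be 21007.
Putting it together, IE_4: S < Be.

Be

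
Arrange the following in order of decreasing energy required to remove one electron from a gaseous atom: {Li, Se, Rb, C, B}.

Across a period the outer electron is held more tightly (higher IE₁); down a group it sits in a higher shell, more shielded, and comes off more easily.
Neither a single period nor a single group — weigh both effects.
Li > Rb: Li sits above Rb in group 1, so the down-group effect alone puts Li higher.
B > Li: both are in period 2; the period trend gives B the larger value.
Se > B: period and group pull opposite ways; the across-period shift dominates (941 vs 801 kJ/mol).
C > Se: period and group pull opposite ways; the down-group shift dominates (1086 vs 941 kJ/mol).
For reference (kJ/mol): Li 520, B 801, C 1086, Se 941, Rb 403.
So from highest to lowest: C > Se > B > Li > Rb.

C > Se > B > Li > Rb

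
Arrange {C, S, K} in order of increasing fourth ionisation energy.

IE_4 is the cost of taking one more electron from the +3 cation: C³⁺ still has 1 valence electron; S³⁺ still has 3 valence electrons; K³⁺ is already 2 electrons into the core.
Usually core removal costs more than valence removal, but here the competition is close: a tightly held n=2 valence electron can cost more to remove than an n=3 core electron, so the actual values have to decide it.
Valence configurations: C³⁺ [He]2s¹, S³⁺ [Ne]3s²3p¹.
Tabulated IE_4 (kJ/mol): C 6223, S 4556, K 5877.
Overall IE_4 order: S < K < C.

S < K < C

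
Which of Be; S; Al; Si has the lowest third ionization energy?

After 2 electrons have been removed, what remains? Be²⁺ is the bare [He] core; S²⁺ still has 4 valence electrons; Al²⁺ still has 1 valence electron; Si²⁺ still has 2 valence electrons.
Pulling an electron out of a noble-gas core costs far more than removing a remaining valence electron, so Be sits at the high end of IE_3.
Valence configurations: S²⁺ [Ne]3s²3p², Al²⁺ [Ne]3s¹, Si²⁺ [Ne]3s².
Approximate IE_3 values (kJ/mol): Be 14849, S 3357, Al 2745, Si 3232.
Overall IE_3 order: Al < Si < S < Be.

Al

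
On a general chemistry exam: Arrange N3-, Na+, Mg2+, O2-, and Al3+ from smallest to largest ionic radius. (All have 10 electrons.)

All of these have 10 electrons, so size is governed by nuclear charge alone: the more protons, the stronger the pull on the same electron cloud, and the smaller the ion.
Nuclear charges: Al3+ (Z=13), Mg2+ (Z=12), Na+ (Z=11), O2- (Z=8), N3- (Z=7).
Smallest to largest: Al3+ < Mg2+ < Na+ < O2- < N3-.

Al3+ < Mg2+ < Na+ < O2- < N3-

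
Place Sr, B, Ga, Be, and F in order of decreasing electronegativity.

Be is in period 2, group 2; B is in period 2, group 13; F is in period 2, group 17; Ga is in period 4, group 13; Sr is in period 5, group 2.
Atoms toward the upper right of the periodic table pull bonding electrons most strongly.
Neither a single period nor a single group — weigh both effects.
Be > Sr: they share group 2; the group trend gives Be the larger value.
Ga > Be: period and group pull opposite ways; the across-period shift dominates (1.81 vs 1.57).
B > Ga: B sits above Ga in group 13, so the down-group effect alone puts B higher.
F > B: both are in period 2; the period trend gives F the larger value.
Approximate values (Pauling): Be 1.57, B 2.04, F 3.98, Ga 1.81, Sr 0.95.
So from highest to lowest: F > B > Ga > Be > Sr.

F, B, Ga, Be, Sr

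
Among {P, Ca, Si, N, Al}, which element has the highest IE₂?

The second ionization energy removes an electron from the +1 ion. For each element: P⁺ still has 4 valence electrons; Ca⁺ still has 1 valence electron; Si⁺ still has 3 valence electrons; N⁺ still has 4 valence electrons; Al⁺ still has 2 valence electrons.
All are still removing valence electrons, so compare the +1 ions as you would atoms: IE_2 generally rises across a period (higher Z_eff) and falls down a group (larger shell), subject to the usual subshell exceptions.
Valence configurations: P⁺ [Ne]3s²3p², Ca⁺ [Ar]4s¹, Si⁺ [Ne]3s²3p¹, N⁺ [He]2s²2p², Al⁺ [Ne]3s².
Si⁺ loses a lone 3p electron whereas Al⁺ must break into a filled 3s² pair, so IE_2(Al) > IE_2(Si) even though Si has the higher nuclear charge.
Tabulated IE_2 (kJ/mol): P 1907, Ca 1145, Si 1577, N 2856, Al 1817.
Putting it together, IE_2: Ca < Si < Al < P < N.

N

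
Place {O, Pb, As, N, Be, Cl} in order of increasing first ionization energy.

Pb, Be, As, Cl, O, N

Be is in period 2, group 2; N is in period 2, group 15; O is in period 2, group 16; Cl is in period 3, group 17; As is in period 4, group 15; Pb is in period 6, group 14.
Removing the outermost electron gets harder across a period and easier down a group.
Neither a single period nor a single group — weigh both effects.
Be > Pb: the two effects oppose for this pair; the down-group effect wins (900 vs 716 kJ/mol).
As > Be: the two effects oppose for this pair; the across-period effect wins (947 vs 900 kJ/mol).
Cl > As: relative to As, both the across-period and down-group shifts push Cl's first ionization energy up.
O > Cl: the two effects oppose for this pair; the down-group effect wins (1314 vs 1251 kJ/mol).
N > O: this pair runs against the simple trend — see the exception note.
Note the exception: N has a higher first ionization energy than O, contrary to the simple trend — pairing an electron in O's 2p⁴ costs repulsion energy, so O ionizes more easily than half-filled N (2p³).
Tabulated first ionization energy (kJ/mol): Be 900, N 1402, O 1314, Cl 1251, As 947, Pb 716.
So from lowest to highest: Pb < Be < As < Cl < O < N.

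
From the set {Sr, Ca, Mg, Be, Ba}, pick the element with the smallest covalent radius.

Be

Be is in period 2, group 2; Mg is in period 3, group 2; Ca is in period 4, group 2; Sr is in period 5, group 2; Ba is in period 6, group 2.
Across a period the added protons contract the valence shell; down a group each new principal shell makes the atom larger.
All are in group 2, so atomic radius increases down the group.
The smallest covalent radius among these belongs to Be.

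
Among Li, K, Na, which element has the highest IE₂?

The second ionization energy removes an electron from the +1 ion. For each element: Li⁺ is the bare [He] core; K⁺ is the bare [Ar] core; Na⁺ is the bare [Ne] core.
All of these are removing an electron from a noble-gas core or deeper; the smaller core (lower principal quantum number) is held far more tightly, and within a period the higher nuclear charge binds the same core more tightly.
Approximate IE_2 values (kJ/mol): Li 7298, K 3052, Na 4562.
Putting it together, IE_2: K < Na < Li.

Li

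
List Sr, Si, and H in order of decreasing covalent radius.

Sr > Si > H

H is in period 1, group 1; Si is in period 3, group 14; Sr is in period 5, group 2.
Across a period the added protons contract the valence shell; down a group each new principal shell makes the atom larger.
These span different periods and groups, so the two trends combine.
Si > H: period and group pull opposite ways; the down-group shift dominates (116 vs 32 pm).
Sr > Si: relative to Si, both the across-period and down-group shifts push Sr's atomic radius up.
For reference (pm): H 32, Si 116, Sr 185.
So from largest to smallest: Sr > Si > H.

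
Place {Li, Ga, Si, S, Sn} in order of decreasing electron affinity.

S, Si, Sn, Li, Ga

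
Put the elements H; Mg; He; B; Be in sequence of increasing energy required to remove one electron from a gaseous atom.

Removing the outermost electron gets harder across a period and easier down a group.
These span different periods and groups, so the two trends combine.
B > Mg: both effects reinforce here, so B is clearly the higher of the two.
Be > B: this pair runs against the simple trend — see the exception note.
H > Be: period and group pull opposite ways; the down-group shift dominates (1312 vs 900 kJ/mol).
He > H: both are in period 1; the period trend gives He the larger value.
Note the exception: Be has a higher first ionization energy than B, contrary to the simple trend — removing B's lone 2p electron is easier than breaking Be's filled 2s².
For reference (kJ/mol): H 1312, He 2372, Be 900, B 801, Mg 738.
So from lowest to highest: Mg < B < Be < H < He.

Mg < B < Be < H < He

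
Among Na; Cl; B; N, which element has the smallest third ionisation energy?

IE_3 is the cost of taking one more electron from the +2 cation: Na²⁺ is already 1 electron into the core; Cl²⁺ still has 5 valence electrons; B²⁺ still has 1 valence electron; N²⁺ still has 3 valence electrons.
Pulling an electron out of a noble-gas core costs far more than removing a remaining valence electron, so Na sits at the high end of IE_3.
Valence configurations: Cl²⁺ [Ne]3s²3p³, B²⁺ [He]2s¹, N²⁺ [He]2s²2p¹.
Approximate IE_3 values (kJ/mol): Na 6910, Cl 3822, B 3660, N 4578.
Hence IE_3: B < Cl < N < Na.

B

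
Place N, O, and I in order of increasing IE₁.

I, O, N

N is in period 2, group 15; O is in period 2, group 16; I is in period 5, group 17.
First ionization energy rises across a period (greater Z_eff holds electrons more tightly) and falls down a group (valence electrons are farther from the nucleus).
Neither a single period nor a single group — weigh both effects.
O > I: period and group pull opposite ways; the down-group shift dominates (1314 vs 1008 kJ/mol).
N > O: this pair runs against the simple trend — see the exception note.
Note the exception: N has a higher first ionization energy than O, contrary to the simple trend — pairing an electron in O's 2p⁴ costs repulsion energy, so O ionizes more easily than half-filled N (2p³).
For reference (kJ/mol): N 1402, O 1314, I 1008.
So from lowest to highest: I < O < N.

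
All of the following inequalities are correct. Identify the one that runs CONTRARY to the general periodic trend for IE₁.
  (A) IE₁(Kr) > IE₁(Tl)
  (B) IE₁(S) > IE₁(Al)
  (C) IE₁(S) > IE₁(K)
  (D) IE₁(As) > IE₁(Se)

(D)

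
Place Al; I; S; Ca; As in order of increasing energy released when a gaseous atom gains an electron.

Ca, Al, As, S, I

Al is in period 3, group 13; S is in period 3, group 16; Ca is in period 4, group 2; As is in period 4, group 15; I is in period 5, group 17.
Adding an electron releases more energy for atoms nearer the top right (short of the noble gases).
Neither a single period nor a single group — weigh both effects.
Al > Ca: both effects reinforce here, so Al is clearly the higher of the two.
As > Al: the two effects oppose for this pair; the across-period effect wins (78 vs 42 kJ/mol).
S > As: relative to As, both the across-period and down-group shifts push S's electron affinity up.
I > S: period and group pull opposite ways; the across-period shift dominates (295 vs 200 kJ/mol).
For reference (kJ/mol): Al 42, S 200, Ca 2, As 78, I 295.
So from lowest to highest: Ca < Al < As < S < I.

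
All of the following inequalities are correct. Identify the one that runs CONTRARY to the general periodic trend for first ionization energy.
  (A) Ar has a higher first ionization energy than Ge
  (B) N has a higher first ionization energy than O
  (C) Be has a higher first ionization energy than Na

(B)

The general trend: first ionization energy increases across a period and decreases down a group.
(A) Ar (period 3, group 18) vs Ge (period 4, group 14): the stated order agrees with the simple trend.
(B) N (period 2, group 15) vs O (period 2, group 16): the stated order contradicts the simple trend.
(C) Be (period 2, group 2) vs Na (period 3, group 1): the stated order agrees with the simple trend.
The exception is (B): pairing an electron in O's 2p⁴ costs repulsion energy, so O ionizes more easily than half-filled N (2p³).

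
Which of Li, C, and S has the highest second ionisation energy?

IE_2 is the cost of taking one more electron from the +1 cation: Li⁺ is the bare [He] core; C⁺ still has 3 valence electrons; S⁺ still has 5 valence electrons.
Breaking into a closed-shell core is much more expensive than removing a leftover valence electron — Li has the largest IE_2 here.
Valence configurations: C⁺ [He]2s²2p¹, S⁺ [Ne]3s²3p³.
Tabulated IE_2 (kJ/mol): Li 7298, C 2353, S 2252.
Hence IE_2: S < C < Li.

Li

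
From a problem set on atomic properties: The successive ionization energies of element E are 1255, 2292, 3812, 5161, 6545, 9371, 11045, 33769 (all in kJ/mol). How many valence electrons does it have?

Look for the largest jump between consecutive ionization energies: IE8/IE7 ≈ 3.1, far larger than any earlier ratio.
That jump marks the point where a core electron is being removed. So the atom has 7 valence electrons.

7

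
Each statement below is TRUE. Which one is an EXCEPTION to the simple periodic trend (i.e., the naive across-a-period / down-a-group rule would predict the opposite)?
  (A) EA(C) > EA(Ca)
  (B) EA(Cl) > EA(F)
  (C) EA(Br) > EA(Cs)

The general trend: electron affinity increases across a period and decreases down a group.
(A) C (period 2, group 14) vs Ca (period 4, group 2): the stated order agrees with the simple trend.
(B) Cl (period 3, group 17) vs F (period 2, group 17): the stated order contradicts the simple trend.
(C) Br (period 4, group 17) vs Cs (period 6, group 1): the stated order agrees with the simple trend.
The exception is (B): F's small 2p subshell makes the incoming electron feel strong e⁻–e⁻ repulsion, so Cl actually releases more energy on gaining an electron.

(B)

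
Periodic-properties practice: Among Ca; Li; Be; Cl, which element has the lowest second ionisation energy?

Ca

Consider each +1 ion: Ca⁺ still has 1 valence electron; Li⁺ is the bare [He] core; Be⁺ still has 1 valence electron; Cl⁺ still has 6 valence electrons.
Core electrons are held far more tightly than valence electrons, so Li tops the IE_2 order.
Valence configurations: Ca⁺ [Ar]4s¹, Be⁺ [He]2s¹, Cl⁺ [Ne]3s²3p⁴.
Approximate IE_2 values (kJ/mol): Ca 1145, Li 7298, Be 1757, Cl 2298.
Overall IE_2 order: Ca < Be < Cl < Li.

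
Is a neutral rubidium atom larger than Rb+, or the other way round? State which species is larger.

Rb

Forming Rb+ removes 1 electron from Rb. Fewer electrons for the same nuclear charge means less shielding and a higher Z_eff on the remaining electrons, and for main-group metals the entire outer shell is lost.
A cation is smaller than its parent atom: Rb+ < Rb.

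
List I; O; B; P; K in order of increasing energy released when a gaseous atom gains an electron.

B, K, P, O, I

B is in period 2, group 13; O is in period 2, group 16; P is in period 3, group 15; K is in period 4, group 1; I is in period 5, group 17.
Atoms with high Z_eff and room in the valence shell (especially the halogens) have the most exothermic electron affinities.
Neither a single period nor a single group — weigh both effects.
K > B: this pair runs against the simple trend — see the exception note.
P > K: relative to K, both the across-period and down-group shifts push P's electron affinity up.
O > P: relative to P, both the across-period and down-group shifts push O's electron affinity up.
I > O: period and group pull opposite ways; the across-period shift dominates (295 vs 141 kJ/mol).
Note the exception: K has a higher electron affinity than B, contrary to the simple trend — B's ns²np¹ configuration gives only a small electron affinity — the sparsely filled np subshell binds an added electron weakly.
Tabulated electron affinity (kJ/mol): B 27, O 141, P 72, K 48, I 295.
So from lowest to highest: B < K < P < O < I.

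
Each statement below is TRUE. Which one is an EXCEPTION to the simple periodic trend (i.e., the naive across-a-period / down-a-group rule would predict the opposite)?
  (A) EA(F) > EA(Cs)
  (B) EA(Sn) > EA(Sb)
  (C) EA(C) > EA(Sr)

(B)

The general trend: electron affinity increases across a period and decreases down a group.
(A) F (period 2, group 17) vs Cs (period 6, group 1): the stated order agrees with the simple trend.
(B) Sn (period 5, group 14) vs Sb (period 5, group 15): the stated order contradicts the simple trend.
(C) C (period 2, group 14) vs Sr (period 5, group 2): the stated order agrees with the simple trend.
The exception is (B): adding an electron to Sb's half-filled 5p³ is unfavourable, so Sn has the more exothermic EA.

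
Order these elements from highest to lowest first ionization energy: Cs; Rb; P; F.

F > P > Rb > Cs

F is in period 2, group 17; P is in period 3, group 15; Rb is in period 5, group 1; Cs is in period 6, group 1.
First ionization energy rises across a period (greater Z_eff holds electrons more tightly) and falls down a group (valence electrons are farther from the nucleus).
These span different periods and groups, so the two trends combine.
Rb > Cs: Rb sits above Cs in group 1, so the down-group effect alone puts Rb higher.
P > Rb: both effects reinforce here, so P is clearly the higher of the two.
F > P: relative to P, both the across-period and down-group shifts push F's first ionization energy up.
Approximate values (kJ/mol): F 1681, P 1012, Rb 403, Cs 376.
So from highest to lowest: F > P > Rb > Cs.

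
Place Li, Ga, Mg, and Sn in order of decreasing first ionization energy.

Mg > Sn > Ga > Li

IE₁ increases left→right with effective nuclear charge and decreases top→bottom as the valence shell moves farther out.
A diagonal step moves right (one effect) and down (the opposite effect) at once.
Ga > Li: period and group pull opposite ways; the across-period shift dominates (579 vs 520 kJ/mol).
Sn > Ga: period and group pull opposite ways; the across-period shift dominates (709 vs 579 kJ/mol).
Mg > Sn: period and group pull opposite ways; the down-group shift dominates (738 vs 709 kJ/mol).
Tabulated first ionization energy (kJ/mol): Li 520, Mg 738, Ga 579, Sn 709.
So from highest to lowest: Mg > Sn > Ga > Li.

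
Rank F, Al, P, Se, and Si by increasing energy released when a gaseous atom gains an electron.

Al, P, Si, Se, F

F is in period 2, group 17; Al is in period 3, group 13; Si is in period 3, group 14; P is in period 3, group 15; Se is in period 4, group 16.
Adding an electron releases more energy for atoms nearer the top right (short of the noble gases).
These span different periods and groups, so the two trends combine.
P > Al: P lies to the right of Al in period 3, so the across-period effect alone puts P higher.
Si > P: this pair runs against the simple trend — see the exception note.
Se > Si: the two effects oppose for this pair; the across-period effect wins (195 vs 134 kJ/mol).
F > Se: relative to Se, both the across-period and down-group shifts push F's electron affinity up.
Note the exception: Si has a higher electron affinity than P, contrary to the simple trend — adding an electron to P's half-filled 3p³ is unfavourable, so Si (3p²) has the more exothermic EA.
For reference (kJ/mol): F 328, Al 42, Si 134, P 72, Se 195.
So from lowest to highest: Al < P < Si < Se < F.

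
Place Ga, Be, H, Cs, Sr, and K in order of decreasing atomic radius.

Cs, K, Sr, Ga, Be, H

Moving right in a period, electrons are added to the same shell under a stronger nuclear pull, so atoms get smaller; moving down, a new shell is opened and atoms get larger.
These span different periods and groups, so the two trends combine.
Be > H: period and group pull opposite ways; the down-group shift dominates (102 vs 32 pm).
Ga > Be: the two effects oppose for this pair; the down-group effect wins (124 vs 102 pm).
Sr > Ga: both effects reinforce here, so Sr is clearly the larger of the two.
K > Sr: period and group pull opposite ways; the across-period shift dominates (196 vs 185 pm).
Cs > K: they share group 1; the group trend gives Cs the larger value.
Tabulated atomic radius (pm): H 32, Be 102, K 196, Ga 124, Sr 185, Cs 232.
So from largest to smallest: Cs > K > Sr > Ga > Be > H.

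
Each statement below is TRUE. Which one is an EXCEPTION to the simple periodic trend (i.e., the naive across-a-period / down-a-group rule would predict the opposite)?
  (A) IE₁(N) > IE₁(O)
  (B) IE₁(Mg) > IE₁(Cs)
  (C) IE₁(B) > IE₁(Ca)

The general trend: first ionisation energy increases across a period and decreases down a group.
(A) N (period 2, group 15) vs O (period 2, group 16): the stated order contradicts the simple trend.
(B) Mg (period 3, group 2) vs Cs (period 6, group 1): the stated order agrees with the simple trend.
(C) B (period 2, group 13) vs Ca (period 4, group 2): the stated order agrees with the simple trend.
The exception is (A): pairing an electron in O's 2p⁴ costs repulsion energy, so O ionizes more easily than half-filled N (2p³).

(A)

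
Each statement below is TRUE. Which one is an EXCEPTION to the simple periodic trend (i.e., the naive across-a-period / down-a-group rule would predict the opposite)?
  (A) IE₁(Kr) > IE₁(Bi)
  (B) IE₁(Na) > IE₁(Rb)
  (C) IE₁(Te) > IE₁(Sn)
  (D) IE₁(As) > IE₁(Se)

The general trend: first ionization energy increases across a period and decreases down a group.
(A) Kr (period 4, group 18) vs Bi (period 6, group 15): the stated order agrees with the simple trend.
(B) Na (period 3, group 1) vs Rb (period 5, group 1): the stated order agrees with the simple trend.
(C) Te (period 5, group 16) vs Sn (period 5, group 14): the stated order agrees with the simple trend.
(D) As (period 4, group 15) vs Se (period 4, group 16): the stated order contradicts the simple trend.
The exception is (D): Se (4p⁴) ionizes more easily than half-filled As (4p³).

(D)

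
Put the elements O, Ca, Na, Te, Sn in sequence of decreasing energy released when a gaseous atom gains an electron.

Adding an electron releases more energy for atoms nearer the top right (short of the noble gases).
Here both period and group differ, so the two effects have to be weighed against each other.
Na > Ca: period and group pull opposite ways; the down-group shift dominates (53 vs 2 kJ/mol).
Sn > Na: the two effects oppose for this pair; the across-period effect wins (107 vs 53 kJ/mol).
O > Sn: both effects reinforce here, so O is clearly the higher of the two.
Te > O: this pair runs against the simple trend — see the exception note.
Note the exception: Te has a higher electron affinity than O, contrary to the simple trend — O's compact 2p subshell gives strong electron–electron repulsion on the added electron.
For reference (kJ/mol): O 141, Na 53, Ca 2, Sn 107, Te 190.
So from highest to lowest: Te > O > Sn > Na > Ca.

Te > O > Sn > Na > Ca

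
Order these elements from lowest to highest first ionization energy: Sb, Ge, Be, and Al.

Across a period the outer electron is held more tightly (higher IE₁); down a group it sits in a higher shell, more shielded, and comes off more easily.
These sit on a diagonal, where the across-period and down-group effects partly cancel.
Ge > Al: the two effects oppose for this pair; the across-period effect wins (762 vs 578 kJ/mol).
Sb > Ge: the two effects oppose for this pair; the across-period effect wins (831 vs 762 kJ/mol).
Be > Sb: the two effects oppose for this pair; the down-group effect wins (900 vs 831 kJ/mol).
Tabulated first ionization energy (kJ/mol): Be 900, Al 578, Ge 762, Sb 831.
So from lowest to highest: Al < Ge < Sb < Be.

Al < Ge < Sb < Be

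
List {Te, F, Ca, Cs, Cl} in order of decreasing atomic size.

F is in period 2, group 17; Cl is in period 3, group 17; Ca is in period 4, group 2; Te is in period 5, group 16; Cs is in period 6, group 1.
Atomic radius shrinks across a period as nuclear charge pulls the same shell inward, and grows down a group as new shells are added.
These span different periods and groups, so the two trends combine.
Cl > F: they share group 17; the group trend gives Cl the larger value.
Te > Cl: relative to Cl, both the across-period and down-group shifts push Te's atomic radius up.
Ca > Te: the two effects oppose for this pair; the across-period effect wins (171 vs 136 pm).
Cs > Ca: relative to Ca, both the across-period and down-group shifts push Cs's atomic radius up.
For reference (pm): F 64, Cl 99, Ca 171, Te 136, Cs 232.
So from largest to smallest: Cs > Ca > Te > Cl > F.

Cs, Ca, Te, Cl, F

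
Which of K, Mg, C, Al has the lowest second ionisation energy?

Mg

The second ionization energy removes an electron from the +1 ion. For each element: K⁺ is the bare [Ar] core; Mg⁺ still has 1 valence electron; C⁺ still has 3 valence electrons; Al⁺ still has 2 valence electrons.
Pulling an electron out of a noble-gas core costs far more than removing a remaining valence electron, so K sits at the high end of IE_2.
Valence configurations: Mg⁺ [Ne]3s¹, C⁺ [He]2s²2p¹, Al⁺ [Ne]3s².
Approximate IE_2 values (kJ/mol): K 3052, Mg 1451, C 2353, Al 1817.
So the second ionization energies run Mg < Al < C < K.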